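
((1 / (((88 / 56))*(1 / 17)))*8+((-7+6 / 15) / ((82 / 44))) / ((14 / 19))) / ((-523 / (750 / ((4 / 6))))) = -290306925 / 1651111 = -175.83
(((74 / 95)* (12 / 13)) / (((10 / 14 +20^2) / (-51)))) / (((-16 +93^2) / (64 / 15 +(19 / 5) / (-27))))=-1154104 / 26387843625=-0.00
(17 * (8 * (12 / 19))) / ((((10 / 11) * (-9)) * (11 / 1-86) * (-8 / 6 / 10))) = -1496 / 1425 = -1.05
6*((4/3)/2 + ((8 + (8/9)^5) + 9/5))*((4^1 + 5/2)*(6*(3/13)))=595.17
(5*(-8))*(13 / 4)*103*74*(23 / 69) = -330286.67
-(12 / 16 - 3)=9 / 4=2.25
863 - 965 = -102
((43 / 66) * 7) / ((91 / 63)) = 903 / 286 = 3.16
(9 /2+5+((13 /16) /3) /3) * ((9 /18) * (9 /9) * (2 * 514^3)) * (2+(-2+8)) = 93767651732 /9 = 10418627970.22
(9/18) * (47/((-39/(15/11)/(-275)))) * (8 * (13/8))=5875/2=2937.50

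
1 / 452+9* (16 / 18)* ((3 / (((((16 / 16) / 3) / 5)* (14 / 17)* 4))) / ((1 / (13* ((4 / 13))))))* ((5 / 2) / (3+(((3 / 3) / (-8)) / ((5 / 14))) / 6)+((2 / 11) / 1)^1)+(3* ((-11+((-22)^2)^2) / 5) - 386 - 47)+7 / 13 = 22450501890781 / 159715556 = 140565.53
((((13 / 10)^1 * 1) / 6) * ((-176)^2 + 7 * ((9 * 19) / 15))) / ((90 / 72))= 2018627 / 375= 5383.01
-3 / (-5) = 3 / 5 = 0.60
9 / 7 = 1.29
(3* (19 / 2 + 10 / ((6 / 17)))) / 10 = 11.35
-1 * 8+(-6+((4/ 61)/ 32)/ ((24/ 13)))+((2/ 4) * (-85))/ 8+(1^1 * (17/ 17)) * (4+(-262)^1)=-3247871/ 11712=-277.31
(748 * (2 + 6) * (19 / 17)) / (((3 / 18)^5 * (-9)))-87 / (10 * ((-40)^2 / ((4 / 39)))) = -300478464029 / 52000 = -5778432.00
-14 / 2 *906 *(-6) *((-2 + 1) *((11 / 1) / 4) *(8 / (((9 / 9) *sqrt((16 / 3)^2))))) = -313929 / 2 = -156964.50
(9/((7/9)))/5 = 2.31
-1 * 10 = -10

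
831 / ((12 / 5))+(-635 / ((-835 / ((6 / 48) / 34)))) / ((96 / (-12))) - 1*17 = 119646689 / 363392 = 329.25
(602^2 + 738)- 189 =362953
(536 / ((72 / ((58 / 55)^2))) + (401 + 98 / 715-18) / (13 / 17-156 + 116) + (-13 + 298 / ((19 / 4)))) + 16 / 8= 50.25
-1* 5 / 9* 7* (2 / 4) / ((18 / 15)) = -175 / 108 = -1.62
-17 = -17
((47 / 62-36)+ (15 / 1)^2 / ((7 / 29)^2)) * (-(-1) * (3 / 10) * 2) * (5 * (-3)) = -104623965 / 3038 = -34438.43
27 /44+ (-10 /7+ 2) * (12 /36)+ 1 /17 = 0.86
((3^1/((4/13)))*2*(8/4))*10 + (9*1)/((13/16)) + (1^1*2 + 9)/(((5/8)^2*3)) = 400202/975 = 410.46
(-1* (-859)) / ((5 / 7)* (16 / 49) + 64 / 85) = 871.04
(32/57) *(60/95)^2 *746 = 1145856/6859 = 167.06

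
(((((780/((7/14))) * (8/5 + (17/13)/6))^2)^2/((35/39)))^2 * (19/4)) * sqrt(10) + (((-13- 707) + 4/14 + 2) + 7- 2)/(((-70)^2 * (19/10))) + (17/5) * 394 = 78043465712081772992479130000.00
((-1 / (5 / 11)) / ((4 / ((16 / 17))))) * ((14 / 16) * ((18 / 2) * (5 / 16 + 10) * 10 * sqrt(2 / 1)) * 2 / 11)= -10395 * sqrt(2) / 136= -108.09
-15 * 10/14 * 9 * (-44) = 29700/7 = 4242.86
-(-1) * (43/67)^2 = 1849/4489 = 0.41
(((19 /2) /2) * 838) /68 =7961 /136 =58.54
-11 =-11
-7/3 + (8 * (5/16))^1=1/6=0.17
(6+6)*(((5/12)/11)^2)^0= 12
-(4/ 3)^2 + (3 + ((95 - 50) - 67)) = -187/ 9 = -20.78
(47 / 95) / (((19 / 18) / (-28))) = -23688 / 1805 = -13.12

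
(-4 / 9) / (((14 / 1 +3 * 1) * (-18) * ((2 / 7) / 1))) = 7 / 1377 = 0.01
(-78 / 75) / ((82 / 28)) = -364 / 1025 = -0.36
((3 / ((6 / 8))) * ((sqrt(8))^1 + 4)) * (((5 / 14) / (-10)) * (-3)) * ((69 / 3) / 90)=0.75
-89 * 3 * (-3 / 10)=801 / 10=80.10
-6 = -6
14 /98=1 /7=0.14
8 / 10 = 4 / 5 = 0.80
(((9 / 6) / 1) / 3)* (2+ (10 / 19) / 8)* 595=93415 / 152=614.57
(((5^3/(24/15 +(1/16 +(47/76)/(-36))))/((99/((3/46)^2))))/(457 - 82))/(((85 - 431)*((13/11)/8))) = -1140/6694560067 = -0.00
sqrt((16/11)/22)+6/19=0.57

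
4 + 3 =7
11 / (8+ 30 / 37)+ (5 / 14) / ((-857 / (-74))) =2501903 / 1955674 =1.28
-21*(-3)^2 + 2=-187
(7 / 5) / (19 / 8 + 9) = 8 / 65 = 0.12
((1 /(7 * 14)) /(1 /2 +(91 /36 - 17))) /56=-9 /690116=-0.00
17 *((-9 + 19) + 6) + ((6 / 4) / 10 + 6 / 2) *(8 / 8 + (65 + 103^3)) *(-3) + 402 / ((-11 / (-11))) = -206524397 / 20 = -10326219.85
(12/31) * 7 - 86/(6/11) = -14411/93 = -154.96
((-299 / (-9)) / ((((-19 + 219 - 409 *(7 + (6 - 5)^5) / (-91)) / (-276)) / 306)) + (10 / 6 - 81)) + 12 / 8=-96375185 / 8052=-11969.10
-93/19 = -4.89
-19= -19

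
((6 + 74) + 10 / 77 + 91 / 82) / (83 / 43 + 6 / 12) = 22056721 / 659813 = 33.43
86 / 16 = 43 / 8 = 5.38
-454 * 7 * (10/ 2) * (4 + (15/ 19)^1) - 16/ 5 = -7230254/ 95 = -76107.94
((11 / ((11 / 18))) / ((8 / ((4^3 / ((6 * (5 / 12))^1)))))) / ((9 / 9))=288 / 5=57.60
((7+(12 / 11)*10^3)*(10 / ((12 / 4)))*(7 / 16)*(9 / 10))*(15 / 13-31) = -1892373 / 44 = -43008.48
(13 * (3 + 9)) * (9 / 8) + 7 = 365 / 2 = 182.50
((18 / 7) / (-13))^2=324 / 8281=0.04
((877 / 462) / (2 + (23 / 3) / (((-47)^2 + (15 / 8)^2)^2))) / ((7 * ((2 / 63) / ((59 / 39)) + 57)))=0.00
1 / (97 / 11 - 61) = -11 / 574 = -0.02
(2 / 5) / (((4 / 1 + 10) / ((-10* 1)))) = -2 / 7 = -0.29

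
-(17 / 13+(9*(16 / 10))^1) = -1021 / 65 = -15.71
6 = 6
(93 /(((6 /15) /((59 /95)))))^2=30107169 /1444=20849.84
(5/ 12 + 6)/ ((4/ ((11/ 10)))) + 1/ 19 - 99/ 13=-5.80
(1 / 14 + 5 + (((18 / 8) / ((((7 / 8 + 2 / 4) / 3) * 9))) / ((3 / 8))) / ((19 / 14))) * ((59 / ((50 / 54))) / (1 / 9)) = 10308303 / 2926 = 3523.00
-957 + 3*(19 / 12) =-3809 / 4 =-952.25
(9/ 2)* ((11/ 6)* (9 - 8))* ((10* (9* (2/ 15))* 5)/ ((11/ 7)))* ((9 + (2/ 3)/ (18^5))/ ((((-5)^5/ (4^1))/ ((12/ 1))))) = -178564183/ 4100625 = -43.55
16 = 16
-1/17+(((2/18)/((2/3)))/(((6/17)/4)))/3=262/459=0.57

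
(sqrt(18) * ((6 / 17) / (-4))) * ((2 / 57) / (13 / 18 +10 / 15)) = -54 * sqrt(2) / 8075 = -0.01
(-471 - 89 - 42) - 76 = -678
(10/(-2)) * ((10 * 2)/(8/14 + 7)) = -700/53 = -13.21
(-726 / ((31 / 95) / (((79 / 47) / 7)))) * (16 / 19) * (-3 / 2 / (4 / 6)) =10323720 / 10199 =1012.23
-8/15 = -0.53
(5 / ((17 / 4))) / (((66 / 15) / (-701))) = -35050 / 187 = -187.43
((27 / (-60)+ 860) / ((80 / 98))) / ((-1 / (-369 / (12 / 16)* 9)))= 4662457.06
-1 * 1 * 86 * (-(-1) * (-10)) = 860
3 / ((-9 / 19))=-19 / 3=-6.33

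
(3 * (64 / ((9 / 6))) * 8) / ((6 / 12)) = 2048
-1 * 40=-40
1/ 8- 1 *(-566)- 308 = 2065/ 8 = 258.12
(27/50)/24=9/400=0.02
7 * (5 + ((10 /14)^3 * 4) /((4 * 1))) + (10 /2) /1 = 2085 /49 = 42.55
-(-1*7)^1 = 7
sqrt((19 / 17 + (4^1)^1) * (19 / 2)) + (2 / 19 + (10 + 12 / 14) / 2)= 736 / 133 + sqrt(56202) / 34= 12.51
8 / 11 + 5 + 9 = 162 / 11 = 14.73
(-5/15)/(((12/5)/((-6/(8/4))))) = 5/12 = 0.42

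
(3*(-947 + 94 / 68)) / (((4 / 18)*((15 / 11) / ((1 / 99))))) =-32151 / 340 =-94.56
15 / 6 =5 / 2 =2.50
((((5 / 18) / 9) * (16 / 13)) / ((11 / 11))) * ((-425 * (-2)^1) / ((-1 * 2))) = -17000 / 1053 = -16.14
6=6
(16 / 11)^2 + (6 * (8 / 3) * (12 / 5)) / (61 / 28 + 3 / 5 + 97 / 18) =8488960 / 1245211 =6.82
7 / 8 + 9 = 79 / 8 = 9.88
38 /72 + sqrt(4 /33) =2 * sqrt(33) /33 + 19 /36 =0.88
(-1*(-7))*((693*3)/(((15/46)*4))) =111573/10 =11157.30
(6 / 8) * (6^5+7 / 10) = 233301 / 40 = 5832.52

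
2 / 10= 1 / 5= 0.20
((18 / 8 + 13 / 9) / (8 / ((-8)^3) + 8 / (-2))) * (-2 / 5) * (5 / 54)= 2128 / 62451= 0.03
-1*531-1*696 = -1227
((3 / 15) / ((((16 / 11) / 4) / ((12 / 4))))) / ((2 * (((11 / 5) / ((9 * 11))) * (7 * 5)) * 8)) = 297 / 2240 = 0.13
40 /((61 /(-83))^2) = 275560 /3721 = 74.06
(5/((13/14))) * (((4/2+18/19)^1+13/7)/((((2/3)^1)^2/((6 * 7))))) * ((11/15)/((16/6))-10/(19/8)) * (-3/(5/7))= 7585747281/187720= 40409.90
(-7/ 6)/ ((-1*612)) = 7/ 3672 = 0.00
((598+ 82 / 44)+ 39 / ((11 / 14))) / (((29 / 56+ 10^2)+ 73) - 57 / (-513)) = 3.74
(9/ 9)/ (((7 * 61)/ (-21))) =-3/ 61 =-0.05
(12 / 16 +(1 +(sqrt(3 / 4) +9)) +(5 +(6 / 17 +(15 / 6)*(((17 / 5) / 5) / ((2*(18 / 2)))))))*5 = 5*sqrt(3) / 2 +12391 / 153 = 85.32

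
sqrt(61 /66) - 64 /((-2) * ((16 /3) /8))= sqrt(4026) /66 + 48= 48.96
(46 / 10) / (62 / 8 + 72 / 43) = 0.49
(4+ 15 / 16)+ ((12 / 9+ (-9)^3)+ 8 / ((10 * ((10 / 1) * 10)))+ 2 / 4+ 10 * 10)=-3733327 / 6000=-622.22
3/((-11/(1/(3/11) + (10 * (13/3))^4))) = -285610297/297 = -961650.83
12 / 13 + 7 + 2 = 129 / 13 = 9.92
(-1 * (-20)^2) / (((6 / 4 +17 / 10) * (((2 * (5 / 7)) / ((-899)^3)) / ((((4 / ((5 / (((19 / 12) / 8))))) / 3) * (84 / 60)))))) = 676439182769 / 144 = 4697494324.78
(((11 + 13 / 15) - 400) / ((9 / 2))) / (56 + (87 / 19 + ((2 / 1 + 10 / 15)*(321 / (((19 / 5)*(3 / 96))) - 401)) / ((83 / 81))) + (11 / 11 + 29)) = -0.01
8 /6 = 4 /3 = 1.33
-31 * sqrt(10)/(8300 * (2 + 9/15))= -31 * sqrt(10)/21580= -0.00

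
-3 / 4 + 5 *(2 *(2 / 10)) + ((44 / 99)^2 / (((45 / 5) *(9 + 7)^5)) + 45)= 46.25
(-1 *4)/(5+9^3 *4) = -4/2921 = -0.00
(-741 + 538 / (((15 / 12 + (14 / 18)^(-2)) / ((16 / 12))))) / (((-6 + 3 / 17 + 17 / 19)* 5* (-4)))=-54463937 / 10870176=-5.01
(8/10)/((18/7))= 14/45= 0.31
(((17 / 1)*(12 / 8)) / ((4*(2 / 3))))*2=153 / 8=19.12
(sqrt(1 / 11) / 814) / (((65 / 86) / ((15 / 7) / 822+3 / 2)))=5633 * sqrt(11) / 25370345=0.00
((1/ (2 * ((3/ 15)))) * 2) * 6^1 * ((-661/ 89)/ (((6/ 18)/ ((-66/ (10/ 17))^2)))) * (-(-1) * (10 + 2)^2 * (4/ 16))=-134803816488/ 445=-302929924.69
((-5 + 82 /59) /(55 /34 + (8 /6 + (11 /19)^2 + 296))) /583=-7843086 /379065775055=-0.00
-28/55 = -0.51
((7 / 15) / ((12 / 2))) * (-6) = -7 / 15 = -0.47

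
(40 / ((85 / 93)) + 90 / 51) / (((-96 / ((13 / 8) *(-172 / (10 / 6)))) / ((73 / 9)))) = 645.11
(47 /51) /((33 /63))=329 /187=1.76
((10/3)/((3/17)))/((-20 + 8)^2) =85/648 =0.13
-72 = -72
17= 17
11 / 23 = 0.48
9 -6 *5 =-21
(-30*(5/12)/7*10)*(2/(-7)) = 250/49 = 5.10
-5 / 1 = -5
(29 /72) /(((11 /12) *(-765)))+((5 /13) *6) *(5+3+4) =18176023 /656370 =27.69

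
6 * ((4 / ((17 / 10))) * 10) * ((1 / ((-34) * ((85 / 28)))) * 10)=-67200 / 4913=-13.68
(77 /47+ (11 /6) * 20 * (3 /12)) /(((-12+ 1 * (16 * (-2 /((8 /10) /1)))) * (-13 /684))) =173679 /15886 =10.93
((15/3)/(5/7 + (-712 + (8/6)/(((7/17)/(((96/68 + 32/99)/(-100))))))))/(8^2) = -51975/473241536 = -0.00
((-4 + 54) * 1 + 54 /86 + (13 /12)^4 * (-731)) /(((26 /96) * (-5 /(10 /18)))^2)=-852615641 /5297643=-160.94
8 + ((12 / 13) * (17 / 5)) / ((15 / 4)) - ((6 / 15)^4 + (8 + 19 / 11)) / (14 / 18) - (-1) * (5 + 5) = 3939883 / 625625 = 6.30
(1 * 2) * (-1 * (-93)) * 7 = 1302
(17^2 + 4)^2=85849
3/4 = 0.75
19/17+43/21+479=172133/357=482.17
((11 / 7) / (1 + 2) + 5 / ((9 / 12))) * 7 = 151 / 3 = 50.33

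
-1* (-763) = 763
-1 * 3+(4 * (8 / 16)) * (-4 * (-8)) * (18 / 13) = 1113 / 13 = 85.62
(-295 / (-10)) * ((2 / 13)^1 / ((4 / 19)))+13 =1797 / 52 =34.56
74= 74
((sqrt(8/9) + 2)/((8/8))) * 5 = 10 * sqrt(2)/3 + 10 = 14.71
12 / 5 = 2.40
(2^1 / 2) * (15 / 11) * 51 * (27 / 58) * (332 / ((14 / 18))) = 30858570 / 2233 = 13819.33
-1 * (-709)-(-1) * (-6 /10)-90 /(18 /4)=3442 /5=688.40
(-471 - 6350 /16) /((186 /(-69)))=159689 /496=321.95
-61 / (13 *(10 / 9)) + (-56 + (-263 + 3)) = -41629 / 130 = -320.22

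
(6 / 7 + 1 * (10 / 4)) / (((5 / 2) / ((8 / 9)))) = 376 / 315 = 1.19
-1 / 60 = -0.02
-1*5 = -5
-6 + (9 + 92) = 95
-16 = -16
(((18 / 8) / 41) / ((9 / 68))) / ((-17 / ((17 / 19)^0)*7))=-1 / 287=-0.00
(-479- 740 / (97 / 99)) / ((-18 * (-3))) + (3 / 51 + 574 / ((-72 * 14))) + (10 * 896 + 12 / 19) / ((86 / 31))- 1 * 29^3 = -6164119605751 / 291002328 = -21182.37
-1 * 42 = -42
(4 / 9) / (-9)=-4 / 81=-0.05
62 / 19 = 3.26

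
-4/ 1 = -4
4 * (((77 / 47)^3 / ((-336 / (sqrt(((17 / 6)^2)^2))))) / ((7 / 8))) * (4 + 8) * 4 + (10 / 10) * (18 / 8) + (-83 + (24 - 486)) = -2114761213 / 3737628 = -565.80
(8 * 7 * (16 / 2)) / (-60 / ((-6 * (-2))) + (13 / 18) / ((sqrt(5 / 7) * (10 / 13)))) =-362880000 / 3850073 - 13628160 * sqrt(35) / 3850073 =-115.19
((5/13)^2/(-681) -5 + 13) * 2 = 1841374/115089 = 16.00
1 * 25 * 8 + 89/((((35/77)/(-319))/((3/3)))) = -311301/5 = -62260.20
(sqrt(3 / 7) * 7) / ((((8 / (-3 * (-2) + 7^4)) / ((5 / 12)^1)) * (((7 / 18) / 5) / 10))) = 902625 * sqrt(21) / 56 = 73863.35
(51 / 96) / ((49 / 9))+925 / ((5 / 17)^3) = 285033373 / 7840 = 36356.30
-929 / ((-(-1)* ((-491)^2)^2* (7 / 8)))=-7432 / 406840339927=-0.00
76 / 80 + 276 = 5539 / 20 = 276.95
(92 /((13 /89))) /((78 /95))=388930 /507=767.12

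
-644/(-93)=644/93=6.92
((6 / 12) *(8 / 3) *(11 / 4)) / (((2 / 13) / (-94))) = -2240.33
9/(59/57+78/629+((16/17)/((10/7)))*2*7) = 1613385/1861241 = 0.87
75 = 75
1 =1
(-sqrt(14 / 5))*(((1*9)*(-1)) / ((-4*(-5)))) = 9*sqrt(70) / 100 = 0.75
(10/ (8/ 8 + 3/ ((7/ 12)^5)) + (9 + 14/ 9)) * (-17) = -1258449055/ 6869727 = -183.19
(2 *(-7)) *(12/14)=-12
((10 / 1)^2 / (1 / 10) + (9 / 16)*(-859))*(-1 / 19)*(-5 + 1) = 8269 / 76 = 108.80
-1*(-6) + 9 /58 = 357 /58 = 6.16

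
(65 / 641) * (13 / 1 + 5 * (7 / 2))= 3965 / 1282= 3.09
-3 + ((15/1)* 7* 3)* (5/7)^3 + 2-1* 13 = 4939/49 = 100.80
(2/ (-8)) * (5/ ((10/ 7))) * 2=-7/ 4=-1.75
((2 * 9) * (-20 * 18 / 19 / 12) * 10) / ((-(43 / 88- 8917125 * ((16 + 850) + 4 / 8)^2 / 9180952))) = -948844800 / 2434607770867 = -0.00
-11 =-11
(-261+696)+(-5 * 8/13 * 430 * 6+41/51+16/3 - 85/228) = -377793961/50388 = -7497.70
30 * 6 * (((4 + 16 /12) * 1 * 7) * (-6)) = -40320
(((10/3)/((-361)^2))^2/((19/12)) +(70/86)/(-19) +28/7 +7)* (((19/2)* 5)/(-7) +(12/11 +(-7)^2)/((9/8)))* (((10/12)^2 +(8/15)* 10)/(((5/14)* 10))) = 34060113757353284587/48801843809237475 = 697.93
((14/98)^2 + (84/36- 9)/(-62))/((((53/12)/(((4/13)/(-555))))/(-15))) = 176/730639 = 0.00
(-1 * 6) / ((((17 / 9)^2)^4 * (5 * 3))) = -86093442 / 34878787205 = -0.00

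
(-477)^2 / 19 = 11975.21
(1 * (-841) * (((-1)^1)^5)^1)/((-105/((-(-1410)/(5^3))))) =-79054/875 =-90.35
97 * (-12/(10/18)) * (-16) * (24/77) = 4022784/385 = 10448.79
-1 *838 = -838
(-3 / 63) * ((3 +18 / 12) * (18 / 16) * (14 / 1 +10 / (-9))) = -3.11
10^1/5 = 2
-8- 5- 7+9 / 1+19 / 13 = -124 / 13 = -9.54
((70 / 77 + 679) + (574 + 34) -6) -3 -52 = 13496 / 11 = 1226.91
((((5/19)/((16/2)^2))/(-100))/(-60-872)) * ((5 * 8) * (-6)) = -3/283328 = -0.00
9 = 9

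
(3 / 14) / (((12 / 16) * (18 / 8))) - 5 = -307 / 63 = -4.87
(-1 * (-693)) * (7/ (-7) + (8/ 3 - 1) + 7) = 5313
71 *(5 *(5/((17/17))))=1775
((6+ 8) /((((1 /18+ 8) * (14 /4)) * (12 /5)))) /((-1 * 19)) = -6 /551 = -0.01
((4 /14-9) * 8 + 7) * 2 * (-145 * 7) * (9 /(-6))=-190965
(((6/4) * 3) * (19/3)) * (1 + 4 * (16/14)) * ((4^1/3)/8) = 741/28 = 26.46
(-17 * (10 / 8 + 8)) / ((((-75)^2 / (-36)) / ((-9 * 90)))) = -101898 / 125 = -815.18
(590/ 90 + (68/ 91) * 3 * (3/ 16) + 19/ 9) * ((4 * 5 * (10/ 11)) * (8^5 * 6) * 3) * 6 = 585282355200/ 1001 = 584697657.54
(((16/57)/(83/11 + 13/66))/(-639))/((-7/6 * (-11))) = -64/14476119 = -0.00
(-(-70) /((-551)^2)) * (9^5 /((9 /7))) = 3214890 /303601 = 10.59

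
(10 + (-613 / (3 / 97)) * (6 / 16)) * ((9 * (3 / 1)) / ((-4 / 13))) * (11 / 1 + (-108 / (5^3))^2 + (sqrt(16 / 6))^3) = 2315859 * sqrt(6) / 2 + 3825454005009 / 500000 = 10487244.44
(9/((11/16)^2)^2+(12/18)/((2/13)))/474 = 1959805/20819502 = 0.09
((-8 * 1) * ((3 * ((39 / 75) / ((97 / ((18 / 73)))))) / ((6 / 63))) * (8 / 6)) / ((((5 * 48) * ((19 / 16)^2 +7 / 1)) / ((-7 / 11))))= 2935296 / 20962415375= 0.00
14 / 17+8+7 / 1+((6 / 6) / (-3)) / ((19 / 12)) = 5043 / 323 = 15.61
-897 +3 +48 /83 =-74154 /83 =-893.42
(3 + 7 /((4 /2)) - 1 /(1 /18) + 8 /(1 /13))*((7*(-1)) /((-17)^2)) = -1295 /578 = -2.24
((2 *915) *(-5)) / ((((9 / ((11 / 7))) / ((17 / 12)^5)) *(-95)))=4763620235 / 49641984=95.96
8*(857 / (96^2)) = 857 / 1152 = 0.74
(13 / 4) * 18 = 117 / 2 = 58.50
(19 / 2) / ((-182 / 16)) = -76 / 91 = -0.84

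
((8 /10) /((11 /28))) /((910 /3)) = 24 /3575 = 0.01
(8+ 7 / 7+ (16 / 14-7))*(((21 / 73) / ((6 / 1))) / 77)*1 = 0.00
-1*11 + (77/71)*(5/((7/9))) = -286/71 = -4.03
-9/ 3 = -3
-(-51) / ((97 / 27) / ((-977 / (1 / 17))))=-22870593 / 97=-235779.31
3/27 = 1/9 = 0.11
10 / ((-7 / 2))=-20 / 7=-2.86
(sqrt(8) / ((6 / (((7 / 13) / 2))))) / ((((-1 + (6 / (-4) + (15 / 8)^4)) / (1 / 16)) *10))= 448 *sqrt(2) / 7875075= 0.00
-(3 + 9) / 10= -6 / 5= -1.20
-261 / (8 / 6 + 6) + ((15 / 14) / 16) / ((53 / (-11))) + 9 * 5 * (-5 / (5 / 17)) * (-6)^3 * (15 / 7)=46236111897 / 130592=354050.11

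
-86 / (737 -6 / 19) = -1634 / 13997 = -0.12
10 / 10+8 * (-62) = -495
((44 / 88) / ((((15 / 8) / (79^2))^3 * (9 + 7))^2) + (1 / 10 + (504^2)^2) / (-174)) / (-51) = -3509563022703211218685784497 / 67386937500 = -52080761537845687.36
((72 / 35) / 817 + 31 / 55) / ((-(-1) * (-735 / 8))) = -0.01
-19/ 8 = -2.38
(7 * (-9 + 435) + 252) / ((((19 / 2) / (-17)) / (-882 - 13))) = 98410620 / 19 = 5179506.32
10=10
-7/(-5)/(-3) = -7/15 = -0.47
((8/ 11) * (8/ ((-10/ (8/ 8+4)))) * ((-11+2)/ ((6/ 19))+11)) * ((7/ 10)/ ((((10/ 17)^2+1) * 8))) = 14161/ 4279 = 3.31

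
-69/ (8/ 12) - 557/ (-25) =-81.22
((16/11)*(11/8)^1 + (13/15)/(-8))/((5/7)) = 1589/600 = 2.65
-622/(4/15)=-2332.50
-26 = -26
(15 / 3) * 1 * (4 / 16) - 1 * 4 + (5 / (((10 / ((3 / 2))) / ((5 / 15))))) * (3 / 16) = -2.70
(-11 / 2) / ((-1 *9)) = 11 / 18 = 0.61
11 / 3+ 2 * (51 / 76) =571 / 114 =5.01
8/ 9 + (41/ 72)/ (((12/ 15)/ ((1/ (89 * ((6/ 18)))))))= 0.91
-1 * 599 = -599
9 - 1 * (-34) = 43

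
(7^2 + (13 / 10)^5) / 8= 5271293 / 800000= 6.59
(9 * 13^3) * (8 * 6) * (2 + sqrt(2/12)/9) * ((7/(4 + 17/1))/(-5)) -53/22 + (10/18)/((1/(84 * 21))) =-13812657/110 -17576 * sqrt(6)/15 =-128439.76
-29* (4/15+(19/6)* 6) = -8381/15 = -558.73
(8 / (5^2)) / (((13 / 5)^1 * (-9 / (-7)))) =56 / 585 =0.10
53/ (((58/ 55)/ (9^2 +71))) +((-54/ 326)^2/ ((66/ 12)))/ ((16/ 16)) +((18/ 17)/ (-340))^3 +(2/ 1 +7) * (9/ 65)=20320203245016205652053/ 2659517010445867000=7640.56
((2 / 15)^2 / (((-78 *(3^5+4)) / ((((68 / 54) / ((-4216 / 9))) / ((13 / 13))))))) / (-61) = -1 / 24591604050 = -0.00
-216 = -216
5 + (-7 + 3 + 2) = 3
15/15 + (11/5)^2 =146/25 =5.84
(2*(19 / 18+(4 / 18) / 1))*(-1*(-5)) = 115 / 9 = 12.78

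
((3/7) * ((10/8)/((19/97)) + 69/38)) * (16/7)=1068/133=8.03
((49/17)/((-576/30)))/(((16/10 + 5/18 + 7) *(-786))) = 1225/56939936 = 0.00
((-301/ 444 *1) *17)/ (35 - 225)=5117/ 84360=0.06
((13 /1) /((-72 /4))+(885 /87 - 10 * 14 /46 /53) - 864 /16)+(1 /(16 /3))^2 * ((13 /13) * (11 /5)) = -44.53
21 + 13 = 34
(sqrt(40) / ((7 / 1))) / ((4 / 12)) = 6*sqrt(10) / 7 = 2.71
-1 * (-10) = 10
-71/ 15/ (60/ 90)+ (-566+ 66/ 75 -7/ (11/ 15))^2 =49947784303/ 151250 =330233.28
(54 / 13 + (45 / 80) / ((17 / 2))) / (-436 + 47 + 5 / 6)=-22383 / 2058836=-0.01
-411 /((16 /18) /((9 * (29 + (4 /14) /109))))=-736696539 /6104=-120690.78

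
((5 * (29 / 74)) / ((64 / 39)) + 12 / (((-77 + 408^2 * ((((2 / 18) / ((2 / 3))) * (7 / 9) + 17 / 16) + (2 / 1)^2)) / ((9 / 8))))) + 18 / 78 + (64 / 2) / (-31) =1942606836073 / 4948404063616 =0.39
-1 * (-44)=44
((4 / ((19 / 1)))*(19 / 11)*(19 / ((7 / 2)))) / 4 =38 / 77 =0.49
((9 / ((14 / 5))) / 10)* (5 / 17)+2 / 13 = 1537 / 6188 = 0.25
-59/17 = -3.47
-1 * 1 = -1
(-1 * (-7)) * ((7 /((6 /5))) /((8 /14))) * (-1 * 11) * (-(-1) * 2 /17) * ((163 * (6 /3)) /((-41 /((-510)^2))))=7841237250 /41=191249689.02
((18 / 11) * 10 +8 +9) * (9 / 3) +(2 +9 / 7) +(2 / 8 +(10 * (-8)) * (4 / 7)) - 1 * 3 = 54.91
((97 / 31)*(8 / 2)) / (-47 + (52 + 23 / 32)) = 2.19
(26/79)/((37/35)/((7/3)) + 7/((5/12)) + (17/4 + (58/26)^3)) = 55979560/5545689479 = 0.01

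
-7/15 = -0.47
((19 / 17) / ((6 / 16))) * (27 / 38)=36 / 17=2.12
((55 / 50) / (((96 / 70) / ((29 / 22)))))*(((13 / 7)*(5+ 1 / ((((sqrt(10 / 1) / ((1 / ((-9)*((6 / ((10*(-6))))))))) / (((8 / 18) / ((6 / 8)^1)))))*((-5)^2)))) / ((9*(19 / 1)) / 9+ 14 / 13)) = 169*sqrt(10) / 656100+ 845 / 1728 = 0.49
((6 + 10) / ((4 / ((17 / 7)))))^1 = 68 / 7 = 9.71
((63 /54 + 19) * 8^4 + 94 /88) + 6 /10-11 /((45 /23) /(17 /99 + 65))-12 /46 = 33705929009 /409860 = 82237.66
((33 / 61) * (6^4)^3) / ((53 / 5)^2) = 1795845427200 / 171349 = 10480629.75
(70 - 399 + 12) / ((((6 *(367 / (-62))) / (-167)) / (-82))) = 134570938 / 1101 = 122226.10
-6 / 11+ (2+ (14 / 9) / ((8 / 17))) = 1885 / 396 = 4.76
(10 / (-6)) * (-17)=85 / 3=28.33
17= 17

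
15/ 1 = 15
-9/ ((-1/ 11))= 99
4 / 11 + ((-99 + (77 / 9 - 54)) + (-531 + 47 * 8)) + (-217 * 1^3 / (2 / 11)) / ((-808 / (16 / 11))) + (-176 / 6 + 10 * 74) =4136930 / 9999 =413.73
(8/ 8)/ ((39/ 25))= 25/ 39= 0.64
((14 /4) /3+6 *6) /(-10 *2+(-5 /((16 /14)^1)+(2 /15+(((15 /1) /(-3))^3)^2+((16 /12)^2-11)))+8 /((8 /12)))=13380 /5617273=0.00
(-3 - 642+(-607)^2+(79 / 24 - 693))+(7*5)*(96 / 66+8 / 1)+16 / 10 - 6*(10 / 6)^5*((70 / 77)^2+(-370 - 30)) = 52042947923 / 130680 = 398247.23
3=3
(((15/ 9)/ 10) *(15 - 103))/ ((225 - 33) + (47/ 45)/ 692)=-456720/ 5978927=-0.08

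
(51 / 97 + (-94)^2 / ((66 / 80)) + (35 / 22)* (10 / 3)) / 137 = 34302338 / 438537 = 78.22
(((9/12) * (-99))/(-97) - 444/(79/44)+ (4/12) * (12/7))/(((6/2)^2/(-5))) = 263864635/1931076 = 136.64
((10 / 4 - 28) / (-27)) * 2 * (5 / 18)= 85 / 162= 0.52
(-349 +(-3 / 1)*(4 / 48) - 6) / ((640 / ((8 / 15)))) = -1421 / 4800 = -0.30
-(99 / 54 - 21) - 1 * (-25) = 265 / 6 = 44.17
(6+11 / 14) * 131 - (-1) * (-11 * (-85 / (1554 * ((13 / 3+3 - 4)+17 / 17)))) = 2993490 / 3367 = 889.07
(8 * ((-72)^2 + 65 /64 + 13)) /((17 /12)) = 58707 /2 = 29353.50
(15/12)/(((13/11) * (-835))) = -11/8684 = -0.00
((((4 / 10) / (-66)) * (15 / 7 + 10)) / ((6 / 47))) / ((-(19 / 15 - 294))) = -3995 / 2028642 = -0.00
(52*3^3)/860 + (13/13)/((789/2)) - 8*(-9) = 12491089/169635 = 73.64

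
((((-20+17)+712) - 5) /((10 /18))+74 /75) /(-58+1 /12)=-380456 /17375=-21.90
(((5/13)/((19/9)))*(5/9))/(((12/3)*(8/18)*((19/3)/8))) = 675/9386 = 0.07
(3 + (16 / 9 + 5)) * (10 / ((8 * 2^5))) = 55 / 144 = 0.38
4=4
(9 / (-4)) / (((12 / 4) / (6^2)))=-27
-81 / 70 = -1.16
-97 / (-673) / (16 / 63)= 6111 / 10768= 0.57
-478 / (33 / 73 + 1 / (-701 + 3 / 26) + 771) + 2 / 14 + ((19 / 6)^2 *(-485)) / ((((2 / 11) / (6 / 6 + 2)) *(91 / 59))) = -4485131091483493 / 86204543880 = -52028.94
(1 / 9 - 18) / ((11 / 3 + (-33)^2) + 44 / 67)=-1541 / 94182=-0.02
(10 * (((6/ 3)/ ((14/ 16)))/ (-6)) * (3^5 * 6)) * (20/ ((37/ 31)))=-24105600/ 259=-93071.81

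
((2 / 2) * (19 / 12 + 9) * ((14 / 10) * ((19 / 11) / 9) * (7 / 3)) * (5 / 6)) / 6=118237 / 128304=0.92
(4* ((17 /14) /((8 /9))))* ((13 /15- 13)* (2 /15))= -221 /25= -8.84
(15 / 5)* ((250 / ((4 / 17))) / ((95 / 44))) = 1476.32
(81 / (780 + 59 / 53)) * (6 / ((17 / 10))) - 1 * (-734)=516834302 / 703783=734.37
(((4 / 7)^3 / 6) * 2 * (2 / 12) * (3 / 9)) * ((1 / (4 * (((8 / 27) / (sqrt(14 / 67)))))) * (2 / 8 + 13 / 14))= 33 * sqrt(938) / 643468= 0.00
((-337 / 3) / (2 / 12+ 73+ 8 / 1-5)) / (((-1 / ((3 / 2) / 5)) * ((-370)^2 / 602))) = 304311 / 156408250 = 0.00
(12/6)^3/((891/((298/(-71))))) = -2384/63261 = -0.04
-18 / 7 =-2.57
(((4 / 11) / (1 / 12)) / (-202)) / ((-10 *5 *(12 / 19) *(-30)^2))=19 / 24997500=0.00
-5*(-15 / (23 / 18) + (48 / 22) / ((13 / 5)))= 179250 / 3289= 54.50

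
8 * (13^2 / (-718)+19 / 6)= 25256 / 1077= 23.45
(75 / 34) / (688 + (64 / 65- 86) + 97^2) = 4875 / 22126486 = 0.00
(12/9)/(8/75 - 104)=-25/1948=-0.01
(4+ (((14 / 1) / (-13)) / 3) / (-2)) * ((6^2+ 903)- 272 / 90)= 6865397 / 1755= 3911.91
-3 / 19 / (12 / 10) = -0.13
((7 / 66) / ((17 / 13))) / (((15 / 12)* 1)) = 182 / 2805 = 0.06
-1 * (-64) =64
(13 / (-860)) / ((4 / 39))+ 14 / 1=47653 / 3440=13.85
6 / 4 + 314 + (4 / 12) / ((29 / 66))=18343 / 58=316.26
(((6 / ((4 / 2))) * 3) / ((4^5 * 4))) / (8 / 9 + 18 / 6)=81 / 143360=0.00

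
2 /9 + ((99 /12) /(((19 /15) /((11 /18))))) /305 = 19633 /83448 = 0.24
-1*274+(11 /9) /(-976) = -2406827 /8784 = -274.00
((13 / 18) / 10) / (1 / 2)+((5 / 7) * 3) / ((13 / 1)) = 2533 / 8190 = 0.31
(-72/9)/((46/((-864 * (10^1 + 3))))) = 44928/23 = 1953.39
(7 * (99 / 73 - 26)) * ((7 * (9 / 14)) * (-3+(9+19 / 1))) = -2833425 / 146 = -19407.02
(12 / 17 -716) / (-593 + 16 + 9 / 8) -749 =-58563651 / 78319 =-747.76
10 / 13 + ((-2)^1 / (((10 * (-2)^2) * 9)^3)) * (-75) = 0.77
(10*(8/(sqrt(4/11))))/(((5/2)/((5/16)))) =5*sqrt(11) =16.58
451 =451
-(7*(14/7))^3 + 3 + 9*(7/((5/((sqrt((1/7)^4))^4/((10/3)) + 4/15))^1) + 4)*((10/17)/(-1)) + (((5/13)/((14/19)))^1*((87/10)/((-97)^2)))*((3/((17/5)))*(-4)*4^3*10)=-23676927925814402/8562331276135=-2765.24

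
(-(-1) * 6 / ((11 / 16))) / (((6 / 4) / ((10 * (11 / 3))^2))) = 70400 / 9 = 7822.22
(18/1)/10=9/5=1.80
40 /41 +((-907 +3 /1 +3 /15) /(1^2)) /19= -181479 /3895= -46.59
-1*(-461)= 461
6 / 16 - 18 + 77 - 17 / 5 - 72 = -641 / 40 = -16.02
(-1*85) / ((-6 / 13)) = 1105 / 6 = 184.17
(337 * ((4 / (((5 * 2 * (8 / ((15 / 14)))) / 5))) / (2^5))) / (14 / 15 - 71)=-75825 / 1883392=-0.04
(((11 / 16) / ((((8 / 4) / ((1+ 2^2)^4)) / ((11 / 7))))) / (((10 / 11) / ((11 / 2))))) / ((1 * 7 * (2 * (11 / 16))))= 166375 / 784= 212.21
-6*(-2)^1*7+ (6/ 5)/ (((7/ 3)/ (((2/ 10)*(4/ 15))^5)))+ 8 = 849023439548/ 9228515625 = 92.00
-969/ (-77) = 969/ 77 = 12.58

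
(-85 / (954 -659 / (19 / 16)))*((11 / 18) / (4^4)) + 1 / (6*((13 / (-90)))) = -1.15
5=5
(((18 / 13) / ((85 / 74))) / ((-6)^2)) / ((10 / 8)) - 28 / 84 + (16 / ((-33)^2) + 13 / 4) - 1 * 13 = -10.04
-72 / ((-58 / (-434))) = -15624 / 29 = -538.76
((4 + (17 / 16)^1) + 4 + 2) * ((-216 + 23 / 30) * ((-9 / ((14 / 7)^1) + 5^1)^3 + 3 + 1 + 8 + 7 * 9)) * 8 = -228958763 / 160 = -1430992.27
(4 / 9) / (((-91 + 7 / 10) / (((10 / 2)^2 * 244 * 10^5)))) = -24400000000 / 8127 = -3002337.89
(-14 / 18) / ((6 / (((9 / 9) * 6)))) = -7 / 9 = -0.78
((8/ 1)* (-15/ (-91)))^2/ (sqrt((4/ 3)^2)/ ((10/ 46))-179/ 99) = 0.40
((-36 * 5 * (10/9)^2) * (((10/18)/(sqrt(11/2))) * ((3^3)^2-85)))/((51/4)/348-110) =426880000 * sqrt(22)/6494499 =308.30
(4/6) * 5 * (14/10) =14/3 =4.67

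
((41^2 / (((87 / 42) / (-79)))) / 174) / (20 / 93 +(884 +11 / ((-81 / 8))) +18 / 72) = -3112277364 / 7461902855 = -0.42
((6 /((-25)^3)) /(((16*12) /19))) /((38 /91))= -91 /1000000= -0.00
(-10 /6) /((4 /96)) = -40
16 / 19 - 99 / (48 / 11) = -6641 / 304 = -21.85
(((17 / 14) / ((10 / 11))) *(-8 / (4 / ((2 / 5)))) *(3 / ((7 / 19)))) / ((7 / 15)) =-31977 / 1715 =-18.65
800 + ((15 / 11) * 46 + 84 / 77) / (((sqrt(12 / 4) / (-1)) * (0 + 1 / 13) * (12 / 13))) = 800-6591 * sqrt(3) / 22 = 281.09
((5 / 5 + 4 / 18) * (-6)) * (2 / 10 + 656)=-4812.13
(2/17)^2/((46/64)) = 128/6647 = 0.02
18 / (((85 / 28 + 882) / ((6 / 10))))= 1512 / 123905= 0.01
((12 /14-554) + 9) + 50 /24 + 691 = 148.94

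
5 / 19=0.26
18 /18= 1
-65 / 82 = -0.79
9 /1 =9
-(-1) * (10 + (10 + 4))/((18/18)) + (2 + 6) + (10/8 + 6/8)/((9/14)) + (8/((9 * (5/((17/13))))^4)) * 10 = 822429611836/23423590125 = 35.11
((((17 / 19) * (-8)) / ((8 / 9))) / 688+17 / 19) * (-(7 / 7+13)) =-80801 / 6536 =-12.36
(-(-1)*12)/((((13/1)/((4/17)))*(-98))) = -0.00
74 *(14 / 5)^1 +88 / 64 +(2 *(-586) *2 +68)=-2067.42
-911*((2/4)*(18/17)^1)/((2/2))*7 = -57393/17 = -3376.06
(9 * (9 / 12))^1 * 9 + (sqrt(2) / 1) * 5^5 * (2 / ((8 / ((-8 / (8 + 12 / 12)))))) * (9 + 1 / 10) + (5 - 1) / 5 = 1231 / 20 - 56875 * sqrt(2) / 9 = -8875.49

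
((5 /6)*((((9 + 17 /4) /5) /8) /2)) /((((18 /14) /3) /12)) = 371 /96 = 3.86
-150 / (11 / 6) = -900 / 11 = -81.82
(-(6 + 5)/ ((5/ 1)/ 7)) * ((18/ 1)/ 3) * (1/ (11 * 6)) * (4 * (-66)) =1848/ 5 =369.60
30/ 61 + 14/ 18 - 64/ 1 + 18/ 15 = -168901/ 2745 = -61.53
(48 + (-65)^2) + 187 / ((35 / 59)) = 160588 / 35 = 4588.23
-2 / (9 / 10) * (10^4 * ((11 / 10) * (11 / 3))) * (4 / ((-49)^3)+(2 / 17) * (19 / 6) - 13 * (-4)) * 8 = -6083691724000000 / 162002673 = -37553032.99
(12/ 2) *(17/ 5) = 102/ 5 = 20.40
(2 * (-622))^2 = 1547536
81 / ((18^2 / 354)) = 177 / 2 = 88.50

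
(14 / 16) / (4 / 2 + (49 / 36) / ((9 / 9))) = 63 / 242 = 0.26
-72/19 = -3.79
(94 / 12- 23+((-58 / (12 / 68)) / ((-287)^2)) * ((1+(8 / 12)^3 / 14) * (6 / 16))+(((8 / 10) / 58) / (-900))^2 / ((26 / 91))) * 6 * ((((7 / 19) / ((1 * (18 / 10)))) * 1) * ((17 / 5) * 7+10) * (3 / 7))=-12585586503188558561 / 46641925019812500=-269.83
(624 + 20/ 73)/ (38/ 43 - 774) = -489899/ 606703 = -0.81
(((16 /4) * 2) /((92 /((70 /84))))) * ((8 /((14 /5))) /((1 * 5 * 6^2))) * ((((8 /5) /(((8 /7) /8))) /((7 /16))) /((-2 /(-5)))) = 320 /4347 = 0.07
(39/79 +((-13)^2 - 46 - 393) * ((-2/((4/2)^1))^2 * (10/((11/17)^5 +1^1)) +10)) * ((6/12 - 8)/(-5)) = -240000569658/31222933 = -7686.68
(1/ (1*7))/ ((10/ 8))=4/ 35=0.11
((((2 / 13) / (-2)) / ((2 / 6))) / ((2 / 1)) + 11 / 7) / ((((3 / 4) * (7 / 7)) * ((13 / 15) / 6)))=15900 / 1183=13.44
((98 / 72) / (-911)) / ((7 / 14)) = -49 / 16398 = -0.00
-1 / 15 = -0.07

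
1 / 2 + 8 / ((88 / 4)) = 19 / 22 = 0.86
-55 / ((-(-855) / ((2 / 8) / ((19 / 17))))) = -187 / 12996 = -0.01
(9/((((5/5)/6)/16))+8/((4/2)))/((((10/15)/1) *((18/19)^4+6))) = 28279657/147817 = 191.32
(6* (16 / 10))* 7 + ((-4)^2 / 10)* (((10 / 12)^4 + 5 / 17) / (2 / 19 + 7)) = 25049287 / 371790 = 67.37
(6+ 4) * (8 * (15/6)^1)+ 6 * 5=230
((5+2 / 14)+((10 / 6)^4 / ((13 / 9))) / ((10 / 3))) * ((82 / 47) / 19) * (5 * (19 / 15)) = 151003 / 38493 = 3.92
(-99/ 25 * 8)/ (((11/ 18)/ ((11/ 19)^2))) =-156816/ 9025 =-17.38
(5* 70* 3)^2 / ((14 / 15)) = 1181250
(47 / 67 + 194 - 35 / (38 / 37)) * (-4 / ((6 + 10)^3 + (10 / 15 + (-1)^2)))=-0.16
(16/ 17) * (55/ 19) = 880/ 323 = 2.72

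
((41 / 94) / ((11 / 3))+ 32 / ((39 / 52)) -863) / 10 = -508861 / 6204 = -82.02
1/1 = 1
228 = 228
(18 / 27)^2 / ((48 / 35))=35 / 108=0.32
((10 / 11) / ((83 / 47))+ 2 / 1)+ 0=2296 / 913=2.51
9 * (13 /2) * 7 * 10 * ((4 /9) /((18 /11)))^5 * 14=32828635840 /387420489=84.74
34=34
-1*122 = -122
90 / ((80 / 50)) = 225 / 4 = 56.25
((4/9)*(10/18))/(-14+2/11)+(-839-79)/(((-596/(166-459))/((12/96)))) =-207041053/3668976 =-56.43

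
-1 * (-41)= 41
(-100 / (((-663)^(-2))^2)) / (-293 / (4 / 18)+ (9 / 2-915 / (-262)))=1687462576979400 / 114451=14743974076.06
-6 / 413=-0.01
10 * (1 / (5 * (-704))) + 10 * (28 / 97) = 98463 / 34144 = 2.88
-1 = -1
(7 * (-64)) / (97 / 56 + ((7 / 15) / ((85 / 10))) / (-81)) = -258.74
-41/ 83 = -0.49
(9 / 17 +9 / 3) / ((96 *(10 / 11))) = 11 / 272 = 0.04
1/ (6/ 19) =19/ 6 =3.17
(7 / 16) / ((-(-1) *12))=7 / 192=0.04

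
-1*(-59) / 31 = 59 / 31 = 1.90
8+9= 17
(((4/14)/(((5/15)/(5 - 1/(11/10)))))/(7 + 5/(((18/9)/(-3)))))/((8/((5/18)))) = -75/308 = -0.24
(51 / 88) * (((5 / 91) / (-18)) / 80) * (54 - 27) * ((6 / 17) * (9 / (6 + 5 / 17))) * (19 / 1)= -78489 / 13709696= -0.01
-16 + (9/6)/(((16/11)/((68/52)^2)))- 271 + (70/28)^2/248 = -285.21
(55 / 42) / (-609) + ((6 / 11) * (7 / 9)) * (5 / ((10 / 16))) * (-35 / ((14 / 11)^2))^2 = 40528895 / 25578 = 1584.52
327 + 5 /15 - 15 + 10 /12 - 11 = 1813 /6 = 302.17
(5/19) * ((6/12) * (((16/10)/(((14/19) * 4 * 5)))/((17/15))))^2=171/283220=0.00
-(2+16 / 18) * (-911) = 23686 / 9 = 2631.78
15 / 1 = 15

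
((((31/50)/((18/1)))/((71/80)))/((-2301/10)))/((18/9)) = -124/1470339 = -0.00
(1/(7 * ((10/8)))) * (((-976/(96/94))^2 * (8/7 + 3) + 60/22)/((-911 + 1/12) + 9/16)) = -167813291584/353290245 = -475.00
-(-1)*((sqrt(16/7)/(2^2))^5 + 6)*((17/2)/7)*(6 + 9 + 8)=391*sqrt(7)/4802 + 1173/7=167.79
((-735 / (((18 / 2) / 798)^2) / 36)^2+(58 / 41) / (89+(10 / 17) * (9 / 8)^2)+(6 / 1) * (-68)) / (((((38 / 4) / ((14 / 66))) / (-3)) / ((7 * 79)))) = -291059929787116886321702 / 304975071621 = -954372854935.58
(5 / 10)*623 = 623 / 2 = 311.50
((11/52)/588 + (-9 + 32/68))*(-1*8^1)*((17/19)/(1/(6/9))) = 4433333/108927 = 40.70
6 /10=0.60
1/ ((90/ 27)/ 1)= 3/ 10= 0.30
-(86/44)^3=-79507/10648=-7.47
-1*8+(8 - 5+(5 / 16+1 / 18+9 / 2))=-19 / 144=-0.13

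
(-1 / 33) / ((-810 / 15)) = 1 / 1782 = 0.00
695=695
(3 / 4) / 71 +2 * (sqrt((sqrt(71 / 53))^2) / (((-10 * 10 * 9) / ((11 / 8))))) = 3 / 284 -11 * sqrt(3763) / 190800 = 0.01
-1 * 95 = -95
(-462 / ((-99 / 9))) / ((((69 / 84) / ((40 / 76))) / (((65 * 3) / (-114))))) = -382200 / 8303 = -46.03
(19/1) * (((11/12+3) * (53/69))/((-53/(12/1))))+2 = -755/69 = -10.94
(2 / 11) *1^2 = 2 / 11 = 0.18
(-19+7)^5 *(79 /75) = -6552576 /25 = -262103.04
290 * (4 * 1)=1160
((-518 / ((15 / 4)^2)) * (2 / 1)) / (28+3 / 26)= -430976 / 164475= -2.62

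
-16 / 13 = -1.23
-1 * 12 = -12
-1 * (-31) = 31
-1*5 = -5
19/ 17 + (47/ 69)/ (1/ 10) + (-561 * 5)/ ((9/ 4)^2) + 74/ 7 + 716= 13333345/ 73899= 180.43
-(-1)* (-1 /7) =-1 /7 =-0.14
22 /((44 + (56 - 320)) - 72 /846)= -517 /5172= -0.10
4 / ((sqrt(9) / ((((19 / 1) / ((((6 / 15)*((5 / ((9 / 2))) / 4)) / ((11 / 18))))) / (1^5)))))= 418 / 3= 139.33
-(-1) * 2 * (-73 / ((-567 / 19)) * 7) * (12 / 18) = 5548 / 243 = 22.83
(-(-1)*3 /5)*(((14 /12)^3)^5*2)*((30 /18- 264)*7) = -26154316358275987 /1175462461440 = -22250.24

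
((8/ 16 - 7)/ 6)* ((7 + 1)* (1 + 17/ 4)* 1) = -91/ 2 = -45.50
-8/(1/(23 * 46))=-8464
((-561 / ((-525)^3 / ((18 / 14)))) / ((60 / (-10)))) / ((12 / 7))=-187 / 385875000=-0.00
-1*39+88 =49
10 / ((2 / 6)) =30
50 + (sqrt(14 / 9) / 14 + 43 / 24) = sqrt(14) / 42 + 1243 / 24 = 51.88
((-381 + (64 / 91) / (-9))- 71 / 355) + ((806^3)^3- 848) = 587853735618643655111298075226 / 4095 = 143554025792098572676751700.00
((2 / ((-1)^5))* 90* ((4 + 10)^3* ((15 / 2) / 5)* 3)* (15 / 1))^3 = -37057929853283136000000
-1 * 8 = -8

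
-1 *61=-61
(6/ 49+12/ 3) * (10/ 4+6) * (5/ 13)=8585/ 637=13.48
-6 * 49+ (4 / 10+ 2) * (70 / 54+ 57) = -6934 / 45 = -154.09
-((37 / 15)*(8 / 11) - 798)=131374 / 165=796.21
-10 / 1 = -10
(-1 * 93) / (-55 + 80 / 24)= 9 / 5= 1.80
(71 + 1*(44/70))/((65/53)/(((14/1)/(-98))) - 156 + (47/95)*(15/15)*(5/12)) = -30294588/69522355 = -0.44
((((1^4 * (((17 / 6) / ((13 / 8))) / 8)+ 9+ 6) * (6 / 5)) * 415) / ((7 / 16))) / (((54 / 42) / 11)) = 17339696 / 117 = 148202.53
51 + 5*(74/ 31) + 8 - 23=1486/ 31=47.94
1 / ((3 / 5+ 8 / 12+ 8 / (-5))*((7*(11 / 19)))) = -57 / 77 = -0.74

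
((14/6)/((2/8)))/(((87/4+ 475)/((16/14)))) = 128/5961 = 0.02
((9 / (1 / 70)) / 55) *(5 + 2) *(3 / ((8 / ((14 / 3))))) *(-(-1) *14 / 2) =21609 / 22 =982.23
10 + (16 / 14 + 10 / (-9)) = 632 / 63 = 10.03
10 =10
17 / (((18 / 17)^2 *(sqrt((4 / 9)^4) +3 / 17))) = 83521 / 2060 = 40.54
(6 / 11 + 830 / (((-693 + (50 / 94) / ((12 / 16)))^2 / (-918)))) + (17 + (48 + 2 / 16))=53730997442731 / 838490203672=64.08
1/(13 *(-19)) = -1/247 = -0.00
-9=-9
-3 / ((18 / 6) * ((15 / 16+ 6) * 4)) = -4 / 111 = -0.04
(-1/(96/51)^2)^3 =-24137569/1073741824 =-0.02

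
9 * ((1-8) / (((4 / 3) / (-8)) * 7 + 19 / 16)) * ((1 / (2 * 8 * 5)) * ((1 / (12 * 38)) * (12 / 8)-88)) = 5055939 / 1520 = 3326.28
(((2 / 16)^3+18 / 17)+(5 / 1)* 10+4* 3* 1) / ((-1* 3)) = -548881 / 26112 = -21.02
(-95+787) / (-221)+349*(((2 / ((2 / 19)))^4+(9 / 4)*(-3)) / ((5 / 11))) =442244328843 / 4420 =100055278.02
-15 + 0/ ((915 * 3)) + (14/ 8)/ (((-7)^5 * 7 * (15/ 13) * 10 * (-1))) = -151262987/ 10084200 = -15.00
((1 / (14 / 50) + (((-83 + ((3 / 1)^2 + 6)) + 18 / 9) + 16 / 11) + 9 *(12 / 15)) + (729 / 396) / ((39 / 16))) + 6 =-235329 / 5005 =-47.02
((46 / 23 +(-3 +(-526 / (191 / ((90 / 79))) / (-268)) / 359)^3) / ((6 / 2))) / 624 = -597563204371198165418810435 / 44747108621216834992143016968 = -0.01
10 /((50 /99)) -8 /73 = 7187 /365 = 19.69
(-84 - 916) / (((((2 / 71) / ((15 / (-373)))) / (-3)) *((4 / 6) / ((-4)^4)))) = -613440000 / 373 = -1644611.26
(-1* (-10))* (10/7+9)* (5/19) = 3650/133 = 27.44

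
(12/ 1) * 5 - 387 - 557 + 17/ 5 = -4403/ 5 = -880.60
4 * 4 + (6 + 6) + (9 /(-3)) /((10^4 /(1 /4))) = 1119997 /40000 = 28.00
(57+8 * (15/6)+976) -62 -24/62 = 30709/31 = 990.61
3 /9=1 /3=0.33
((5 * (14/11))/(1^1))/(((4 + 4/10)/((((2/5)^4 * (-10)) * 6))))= -1344/605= -2.22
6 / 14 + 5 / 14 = 11 / 14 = 0.79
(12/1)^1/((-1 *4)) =-3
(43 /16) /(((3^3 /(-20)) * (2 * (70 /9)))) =-43 /336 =-0.13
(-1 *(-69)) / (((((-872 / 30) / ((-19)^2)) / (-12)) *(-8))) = -1120905 / 872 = -1285.44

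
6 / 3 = 2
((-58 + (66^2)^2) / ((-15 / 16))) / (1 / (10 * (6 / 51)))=-23811360.63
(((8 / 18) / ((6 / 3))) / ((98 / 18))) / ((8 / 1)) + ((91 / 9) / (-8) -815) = -2879761 / 3528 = -816.26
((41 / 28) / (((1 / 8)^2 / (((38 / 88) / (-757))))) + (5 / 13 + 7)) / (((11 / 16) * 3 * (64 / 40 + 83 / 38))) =16887917440 / 17979300339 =0.94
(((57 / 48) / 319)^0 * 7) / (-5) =-7 / 5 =-1.40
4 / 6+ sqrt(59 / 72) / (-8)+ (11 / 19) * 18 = 632 / 57 - sqrt(118) / 96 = 10.97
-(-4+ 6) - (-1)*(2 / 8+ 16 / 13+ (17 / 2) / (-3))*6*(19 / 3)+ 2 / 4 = -2063 / 39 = -52.90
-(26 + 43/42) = -27.02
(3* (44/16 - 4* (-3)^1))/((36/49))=2891/48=60.23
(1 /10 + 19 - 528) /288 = -5089 /2880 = -1.77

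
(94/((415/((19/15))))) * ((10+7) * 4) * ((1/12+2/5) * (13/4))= 5723237/186750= 30.65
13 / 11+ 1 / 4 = 63 / 44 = 1.43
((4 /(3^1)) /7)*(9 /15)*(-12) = -48 /35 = -1.37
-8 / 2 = -4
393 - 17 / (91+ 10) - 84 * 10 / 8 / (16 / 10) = 264383 / 808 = 327.21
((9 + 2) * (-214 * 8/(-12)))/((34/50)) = 117700/51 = 2307.84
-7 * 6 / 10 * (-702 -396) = 23058 / 5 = 4611.60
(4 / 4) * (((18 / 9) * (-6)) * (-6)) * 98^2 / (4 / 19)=3284568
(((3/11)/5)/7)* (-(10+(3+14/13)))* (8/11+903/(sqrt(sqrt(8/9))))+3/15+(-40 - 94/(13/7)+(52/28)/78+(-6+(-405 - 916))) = -5145421/3630 - 70821* 2^(1/4)* sqrt(3)/1430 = -1519.48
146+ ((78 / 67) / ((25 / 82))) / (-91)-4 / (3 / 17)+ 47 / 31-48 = 83752819 / 1090425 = 76.81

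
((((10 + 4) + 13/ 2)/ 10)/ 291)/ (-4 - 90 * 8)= -41/ 4213680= -0.00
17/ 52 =0.33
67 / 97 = 0.69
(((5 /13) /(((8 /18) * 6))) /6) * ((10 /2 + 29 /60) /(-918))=-329 /2291328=-0.00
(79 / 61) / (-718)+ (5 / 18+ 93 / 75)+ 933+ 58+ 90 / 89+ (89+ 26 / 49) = 1083.06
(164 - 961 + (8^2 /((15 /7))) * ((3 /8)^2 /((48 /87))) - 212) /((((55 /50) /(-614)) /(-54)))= -664040079 /22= -30183639.95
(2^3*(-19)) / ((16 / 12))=-114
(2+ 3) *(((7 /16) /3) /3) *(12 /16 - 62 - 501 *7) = -499555 /576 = -867.28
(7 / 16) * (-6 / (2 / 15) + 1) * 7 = -539 / 4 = -134.75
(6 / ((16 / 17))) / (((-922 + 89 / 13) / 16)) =-1326 / 11897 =-0.11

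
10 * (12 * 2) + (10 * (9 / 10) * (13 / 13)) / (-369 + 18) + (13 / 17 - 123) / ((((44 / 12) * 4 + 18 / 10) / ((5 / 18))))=998994 / 4199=237.91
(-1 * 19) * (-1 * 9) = 171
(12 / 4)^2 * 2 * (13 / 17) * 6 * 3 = 4212 / 17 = 247.76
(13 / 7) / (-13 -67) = -13 / 560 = -0.02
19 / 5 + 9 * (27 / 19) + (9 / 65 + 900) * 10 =11137198 / 1235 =9017.97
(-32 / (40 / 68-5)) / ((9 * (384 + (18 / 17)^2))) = 0.00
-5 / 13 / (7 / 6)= -30 / 91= -0.33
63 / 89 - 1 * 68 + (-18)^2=22847 / 89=256.71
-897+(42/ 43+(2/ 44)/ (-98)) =-83068567/ 92708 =-896.02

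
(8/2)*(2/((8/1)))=1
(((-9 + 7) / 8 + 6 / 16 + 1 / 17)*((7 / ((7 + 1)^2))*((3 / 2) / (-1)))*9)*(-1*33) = 155925 / 17408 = 8.96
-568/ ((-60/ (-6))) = -284/ 5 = -56.80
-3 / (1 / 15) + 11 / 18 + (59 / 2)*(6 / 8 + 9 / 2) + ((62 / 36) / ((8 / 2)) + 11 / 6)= 451 / 4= 112.75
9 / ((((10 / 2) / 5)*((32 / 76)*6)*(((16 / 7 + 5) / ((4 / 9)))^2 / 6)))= 1862 / 23409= 0.08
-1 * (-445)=445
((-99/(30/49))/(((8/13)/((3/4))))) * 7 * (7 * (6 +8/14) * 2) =-10153143/80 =-126914.29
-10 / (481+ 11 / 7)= -35 / 1689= -0.02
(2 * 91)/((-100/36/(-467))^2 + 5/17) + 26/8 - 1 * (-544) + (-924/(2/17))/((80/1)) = 75460757381/70669336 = 1067.80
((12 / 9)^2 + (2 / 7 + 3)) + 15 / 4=2221 / 252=8.81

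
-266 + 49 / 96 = -25487 / 96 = -265.49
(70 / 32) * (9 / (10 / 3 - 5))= -189 / 16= -11.81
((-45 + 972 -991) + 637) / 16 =573 / 16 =35.81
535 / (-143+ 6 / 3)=-535 / 141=-3.79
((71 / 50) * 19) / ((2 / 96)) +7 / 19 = 615319 / 475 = 1295.41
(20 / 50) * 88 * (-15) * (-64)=33792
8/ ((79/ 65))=520/ 79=6.58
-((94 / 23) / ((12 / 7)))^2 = -108241 / 19044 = -5.68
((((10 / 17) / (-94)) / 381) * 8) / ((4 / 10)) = -100 / 304419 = -0.00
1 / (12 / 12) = 1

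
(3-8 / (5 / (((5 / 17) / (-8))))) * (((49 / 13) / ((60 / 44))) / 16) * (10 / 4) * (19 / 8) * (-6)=-10241 / 544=-18.83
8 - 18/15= 34/5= 6.80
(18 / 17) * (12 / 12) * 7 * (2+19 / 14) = 423 / 17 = 24.88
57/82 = 0.70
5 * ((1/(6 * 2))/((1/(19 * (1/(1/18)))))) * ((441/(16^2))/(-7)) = -17955/512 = -35.07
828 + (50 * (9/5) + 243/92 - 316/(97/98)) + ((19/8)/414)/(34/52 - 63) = 156590920007/260384472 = 601.38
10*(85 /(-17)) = -50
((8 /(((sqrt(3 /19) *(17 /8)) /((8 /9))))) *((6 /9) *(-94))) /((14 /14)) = -96256 *sqrt(57) /1377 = -527.75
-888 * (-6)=5328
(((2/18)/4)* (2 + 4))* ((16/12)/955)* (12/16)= 1/5730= 0.00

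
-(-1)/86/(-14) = -1/1204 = -0.00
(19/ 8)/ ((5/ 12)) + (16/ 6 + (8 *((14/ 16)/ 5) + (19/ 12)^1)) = 11.35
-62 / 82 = -31 / 41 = -0.76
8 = 8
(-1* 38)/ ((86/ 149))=-2831/ 43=-65.84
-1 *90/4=-45/2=-22.50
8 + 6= 14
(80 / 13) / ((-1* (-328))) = 0.02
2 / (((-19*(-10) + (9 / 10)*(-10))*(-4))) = -1 / 362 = -0.00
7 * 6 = 42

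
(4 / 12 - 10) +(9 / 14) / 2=-785 / 84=-9.35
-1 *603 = -603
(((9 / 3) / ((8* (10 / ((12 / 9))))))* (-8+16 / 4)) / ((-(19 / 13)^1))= 13 / 95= 0.14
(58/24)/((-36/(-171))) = 551/48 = 11.48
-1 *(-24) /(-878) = -12 /439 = -0.03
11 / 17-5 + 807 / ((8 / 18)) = 123175 / 68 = 1811.40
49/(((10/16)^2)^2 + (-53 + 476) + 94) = 200704/2118257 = 0.09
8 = 8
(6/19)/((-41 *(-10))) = 3/3895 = 0.00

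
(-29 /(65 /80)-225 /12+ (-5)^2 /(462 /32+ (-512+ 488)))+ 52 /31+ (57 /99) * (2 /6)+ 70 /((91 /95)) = 5392705 /301444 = 17.89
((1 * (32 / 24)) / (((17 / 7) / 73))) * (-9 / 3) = -2044 / 17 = -120.24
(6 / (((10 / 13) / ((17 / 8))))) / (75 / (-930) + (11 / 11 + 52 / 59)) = 1212627 / 131740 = 9.20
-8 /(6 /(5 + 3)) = -32 /3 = -10.67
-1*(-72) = 72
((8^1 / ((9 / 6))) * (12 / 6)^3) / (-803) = -128 / 2409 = -0.05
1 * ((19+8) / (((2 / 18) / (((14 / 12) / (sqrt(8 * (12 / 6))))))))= 567 / 8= 70.88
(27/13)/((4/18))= 243/26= 9.35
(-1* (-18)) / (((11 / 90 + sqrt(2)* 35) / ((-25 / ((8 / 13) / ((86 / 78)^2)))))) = 22881375 / 515966854-3276196875* sqrt(2) / 257983427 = -17.92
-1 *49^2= -2401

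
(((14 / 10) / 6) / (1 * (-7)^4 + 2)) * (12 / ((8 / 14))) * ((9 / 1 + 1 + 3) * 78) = 8281 / 4005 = 2.07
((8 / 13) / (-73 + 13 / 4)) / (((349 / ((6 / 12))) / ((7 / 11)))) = -112 / 13924053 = -0.00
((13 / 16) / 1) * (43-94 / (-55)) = 31967 / 880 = 36.33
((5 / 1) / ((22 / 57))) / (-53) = -285 / 1166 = -0.24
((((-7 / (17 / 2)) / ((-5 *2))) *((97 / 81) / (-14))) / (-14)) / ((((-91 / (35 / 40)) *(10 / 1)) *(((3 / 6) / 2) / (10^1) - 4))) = 97 / 796952520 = 0.00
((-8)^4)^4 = 281474976710656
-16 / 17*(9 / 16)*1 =-9 / 17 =-0.53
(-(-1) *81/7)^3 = 531441/343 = 1549.39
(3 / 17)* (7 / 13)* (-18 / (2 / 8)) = -1512 / 221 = -6.84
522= 522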